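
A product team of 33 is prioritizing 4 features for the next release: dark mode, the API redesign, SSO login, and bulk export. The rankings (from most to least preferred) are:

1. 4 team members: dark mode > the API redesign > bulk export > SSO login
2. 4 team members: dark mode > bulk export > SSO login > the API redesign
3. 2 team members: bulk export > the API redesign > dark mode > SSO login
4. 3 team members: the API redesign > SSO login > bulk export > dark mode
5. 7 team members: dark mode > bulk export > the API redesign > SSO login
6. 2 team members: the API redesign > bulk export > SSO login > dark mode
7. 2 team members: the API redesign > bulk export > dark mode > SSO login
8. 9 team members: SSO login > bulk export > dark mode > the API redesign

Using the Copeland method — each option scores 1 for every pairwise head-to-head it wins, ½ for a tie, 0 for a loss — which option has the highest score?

dark mode: beats the API redesign and SSO login; loses to bulk export → score 2.
the API redesign: beats SSO login; loses to dark mode and bulk export → score 1.
SSO login: loses to dark mode, the API redesign, and bulk export → score 0.
bulk export: beats dark mode, the API redesign, and SSO login → score 3.
bulk export has the best pairwise record.

bulk export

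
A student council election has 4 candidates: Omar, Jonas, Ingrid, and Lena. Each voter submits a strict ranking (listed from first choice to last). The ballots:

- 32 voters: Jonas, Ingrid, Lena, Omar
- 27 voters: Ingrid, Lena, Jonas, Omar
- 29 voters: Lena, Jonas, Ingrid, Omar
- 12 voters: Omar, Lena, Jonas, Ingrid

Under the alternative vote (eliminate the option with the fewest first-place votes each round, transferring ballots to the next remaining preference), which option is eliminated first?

Omar

Round 1: Omar 12, Jonas 32, Ingrid 27, Lena 29. Eliminate Omar.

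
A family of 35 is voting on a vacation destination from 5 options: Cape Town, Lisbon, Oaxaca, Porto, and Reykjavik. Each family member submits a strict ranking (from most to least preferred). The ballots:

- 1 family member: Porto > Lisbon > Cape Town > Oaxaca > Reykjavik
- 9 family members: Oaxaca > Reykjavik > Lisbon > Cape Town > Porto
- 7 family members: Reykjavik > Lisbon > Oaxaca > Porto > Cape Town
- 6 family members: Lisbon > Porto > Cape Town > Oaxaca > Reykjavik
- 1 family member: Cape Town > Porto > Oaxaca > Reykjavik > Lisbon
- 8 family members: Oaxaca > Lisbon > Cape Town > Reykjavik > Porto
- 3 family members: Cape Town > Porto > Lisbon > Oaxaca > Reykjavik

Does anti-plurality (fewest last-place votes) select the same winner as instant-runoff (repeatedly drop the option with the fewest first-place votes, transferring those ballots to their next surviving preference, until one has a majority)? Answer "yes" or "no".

Anti-plurality — last-place votes: Cape Town 7, Lisbon 1, Oaxaca 0, Porto 17, Reykjavik 10. Winner: Oaxaca.
Instant-runoff — R1 Cape Town 4, Lisbon 6, Oaxaca 17, Porto 1, Reykjavik 7 (Porto out); R2 Cape Town 4, Lisbon 7, Oaxaca 17, Reykjavik 7 (Cape Town out); R3 Lisbon 10, Oaxaca 18, Reykjavik 7 (Oaxaca winner). Winner: Oaxaca.
The two methods agree.

yes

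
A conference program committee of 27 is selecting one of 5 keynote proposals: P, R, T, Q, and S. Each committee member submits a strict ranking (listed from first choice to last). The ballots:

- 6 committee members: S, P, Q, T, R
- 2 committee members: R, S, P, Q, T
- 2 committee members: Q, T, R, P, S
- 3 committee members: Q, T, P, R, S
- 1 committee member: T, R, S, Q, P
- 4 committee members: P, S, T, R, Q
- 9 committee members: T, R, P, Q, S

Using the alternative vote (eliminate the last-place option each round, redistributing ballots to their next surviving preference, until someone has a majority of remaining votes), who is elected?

T

Round 1: P 4, R 2, T 10, Q 5, S 6. Eliminate R.
Round 2: P 4, T 10, Q 5, S 8. Eliminate P.
Round 3: T 10, Q 5, S 12. Eliminate Q.
Round 4: T 15, S 12. T has a majority.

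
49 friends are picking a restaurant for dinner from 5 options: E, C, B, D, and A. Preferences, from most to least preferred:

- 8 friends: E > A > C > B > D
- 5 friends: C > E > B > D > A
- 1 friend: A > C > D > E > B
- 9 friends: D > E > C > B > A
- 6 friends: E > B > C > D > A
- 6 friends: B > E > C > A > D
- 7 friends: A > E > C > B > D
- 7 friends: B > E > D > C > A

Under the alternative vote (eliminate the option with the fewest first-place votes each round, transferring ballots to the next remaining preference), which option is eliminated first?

C

Round 1: E 14, C 5, B 13, D 9, A 8. Eliminate C.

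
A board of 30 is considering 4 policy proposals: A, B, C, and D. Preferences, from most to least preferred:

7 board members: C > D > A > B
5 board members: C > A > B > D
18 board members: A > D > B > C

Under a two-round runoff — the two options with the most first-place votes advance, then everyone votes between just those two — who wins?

Round 1 first-place votes: A 18, B 0, C 12, D 0.
A and C advance.
Runoff: A is preferred to C by 18 voters; C by 12.
A wins the runoff.

A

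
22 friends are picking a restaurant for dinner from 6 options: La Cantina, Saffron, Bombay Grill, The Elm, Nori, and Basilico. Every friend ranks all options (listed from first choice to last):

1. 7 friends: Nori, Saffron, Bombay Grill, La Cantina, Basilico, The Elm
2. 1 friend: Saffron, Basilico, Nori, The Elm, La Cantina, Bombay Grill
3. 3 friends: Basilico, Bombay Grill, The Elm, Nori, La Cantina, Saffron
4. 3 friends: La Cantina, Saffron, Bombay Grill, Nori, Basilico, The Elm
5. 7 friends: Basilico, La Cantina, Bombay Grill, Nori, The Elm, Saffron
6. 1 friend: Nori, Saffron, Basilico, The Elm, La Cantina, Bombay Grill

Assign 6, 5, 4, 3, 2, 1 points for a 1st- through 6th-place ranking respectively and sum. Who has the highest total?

La Cantina: 7·3 + 1·2 + 3·2 + 3·6 + 7·5 + 1·2 = 84
Saffron: 7·5 + 1·6 + 3·1 + 3·5 + 7·1 + 1·5 = 71
Bombay Grill: 7·4 + 1·1 + 3·5 + 3·4 + 7·4 + 1·1 = 85
The Elm: 7·1 + 1·3 + 3·4 + 3·1 + 7·2 + 1·3 = 42
Nori: 7·6 + 1·4 + 3·3 + 3·3 + 7·3 + 1·6 = 91
Basilico: 7·2 + 1·5 + 3·6 + 3·2 + 7·6 + 1·4 = 89
Nori has the highest Borda score (91).

Nori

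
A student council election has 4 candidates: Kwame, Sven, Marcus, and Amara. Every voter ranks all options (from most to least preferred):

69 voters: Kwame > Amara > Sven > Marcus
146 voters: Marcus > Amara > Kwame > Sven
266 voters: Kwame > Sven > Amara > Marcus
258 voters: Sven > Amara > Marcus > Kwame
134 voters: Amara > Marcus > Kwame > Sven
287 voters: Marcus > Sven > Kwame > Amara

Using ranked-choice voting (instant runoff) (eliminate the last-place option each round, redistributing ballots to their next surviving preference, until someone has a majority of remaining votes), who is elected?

Round 1: Kwame 335, Sven 258, Marcus 433, Amara 134. Eliminate Amara.
Round 2: Kwame 335, Sven 258, Marcus 567. Eliminate Sven.
Round 3: Kwame 335, Marcus 825. Marcus has a majority.

Marcus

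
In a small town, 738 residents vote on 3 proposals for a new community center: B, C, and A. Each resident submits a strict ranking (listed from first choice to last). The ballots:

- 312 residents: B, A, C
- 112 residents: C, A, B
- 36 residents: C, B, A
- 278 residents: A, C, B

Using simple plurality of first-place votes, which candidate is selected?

First-place votes: B 312, C 148, A 278.
B has the most first-place votes.

B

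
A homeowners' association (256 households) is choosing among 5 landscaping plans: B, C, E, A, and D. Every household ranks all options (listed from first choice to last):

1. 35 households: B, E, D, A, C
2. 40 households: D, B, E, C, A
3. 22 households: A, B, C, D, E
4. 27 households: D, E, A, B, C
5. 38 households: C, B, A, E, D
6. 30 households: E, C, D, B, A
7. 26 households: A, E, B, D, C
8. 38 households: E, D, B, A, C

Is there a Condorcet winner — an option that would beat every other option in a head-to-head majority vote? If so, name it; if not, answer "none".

Checking pairwise contests:
D beats B 135–121.
B beats C 188–68.
B beats E 135–121.
B beats A 181–75.
E beats D 167–89.
Every option loses at least one head-to-head, so there is no Condorcet winner.

none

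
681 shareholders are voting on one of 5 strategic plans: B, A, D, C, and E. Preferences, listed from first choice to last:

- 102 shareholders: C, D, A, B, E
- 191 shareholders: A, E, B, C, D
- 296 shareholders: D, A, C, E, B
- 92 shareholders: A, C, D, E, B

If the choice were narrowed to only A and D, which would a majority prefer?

Voters preferring A to D: 283; preferring D to A: 398.
D wins the head-to-head.

D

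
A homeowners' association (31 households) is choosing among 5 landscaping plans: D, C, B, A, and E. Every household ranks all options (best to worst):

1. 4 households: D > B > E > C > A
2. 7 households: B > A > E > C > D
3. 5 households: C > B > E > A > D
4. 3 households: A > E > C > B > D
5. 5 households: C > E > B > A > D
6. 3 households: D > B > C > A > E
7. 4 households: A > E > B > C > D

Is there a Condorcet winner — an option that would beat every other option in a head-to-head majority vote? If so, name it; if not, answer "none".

B vs D: 24–7 for B.
B vs C: 18–13 for B.
B vs A: 24–7 for B.
B vs E: 19–12 for B.
B beats every other option head-to-head.

B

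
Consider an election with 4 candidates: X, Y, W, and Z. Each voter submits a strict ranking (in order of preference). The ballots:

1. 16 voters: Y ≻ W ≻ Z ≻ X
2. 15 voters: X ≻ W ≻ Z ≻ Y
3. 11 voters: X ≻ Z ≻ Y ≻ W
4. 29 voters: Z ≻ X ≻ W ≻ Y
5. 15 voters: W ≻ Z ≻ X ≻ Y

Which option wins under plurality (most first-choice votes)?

First-place votes: X 26, Y 16, W 15, Z 29.
Z has the most first-place votes.

Z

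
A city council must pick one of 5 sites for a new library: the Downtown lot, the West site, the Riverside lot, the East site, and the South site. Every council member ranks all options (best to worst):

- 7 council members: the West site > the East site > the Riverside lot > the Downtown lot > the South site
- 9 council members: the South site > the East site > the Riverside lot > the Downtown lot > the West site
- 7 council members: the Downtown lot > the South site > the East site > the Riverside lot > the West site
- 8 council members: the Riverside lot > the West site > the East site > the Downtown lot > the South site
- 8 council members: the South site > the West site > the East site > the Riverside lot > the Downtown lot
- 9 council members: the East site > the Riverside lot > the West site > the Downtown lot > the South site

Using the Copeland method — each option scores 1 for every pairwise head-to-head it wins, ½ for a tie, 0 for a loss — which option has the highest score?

the Downtown lot: beats the South site; loses to the West site, the Riverside lot, and the East site → score 1.
the West site: beats the Downtown lot; ties the South site; loses to the Riverside lot and the East site → score 1.5.
the Riverside lot: beats the Downtown lot and the West site; ties the South site; loses to the East site → score 2.5.
the East site: beats the Downtown lot, the West site, and the Riverside lot; ties the South site → score 3.5.
the South site: ties the West site, the Riverside lot, and the East site; loses to the Downtown lot → score 1.5.
the East site has the best pairwise record.

the East site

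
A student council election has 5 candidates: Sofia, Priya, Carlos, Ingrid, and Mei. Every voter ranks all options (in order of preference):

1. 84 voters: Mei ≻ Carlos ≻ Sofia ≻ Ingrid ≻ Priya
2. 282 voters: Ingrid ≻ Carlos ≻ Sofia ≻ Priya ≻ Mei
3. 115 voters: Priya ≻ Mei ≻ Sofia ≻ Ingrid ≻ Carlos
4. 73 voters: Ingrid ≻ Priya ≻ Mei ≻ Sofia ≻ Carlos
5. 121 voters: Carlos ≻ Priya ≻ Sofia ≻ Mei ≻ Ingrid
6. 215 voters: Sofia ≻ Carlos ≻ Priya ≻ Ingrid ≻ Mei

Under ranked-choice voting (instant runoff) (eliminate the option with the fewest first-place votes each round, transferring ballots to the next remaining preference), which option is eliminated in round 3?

Carlos

Round 1: Sofia 215, Priya 115, Carlos 121, Ingrid 355, Mei 84. Eliminate Mei.
Round 2: Sofia 215, Priya 115, Carlos 205, Ingrid 355. Eliminate Priya.
Round 3: Sofia 330, Carlos 205, Ingrid 355. Eliminate Carlos.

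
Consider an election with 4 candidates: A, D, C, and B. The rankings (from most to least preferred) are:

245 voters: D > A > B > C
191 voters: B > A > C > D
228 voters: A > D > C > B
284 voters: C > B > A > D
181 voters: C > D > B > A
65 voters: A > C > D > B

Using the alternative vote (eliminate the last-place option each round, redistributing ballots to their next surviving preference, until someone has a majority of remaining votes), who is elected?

Round 1: A 293, D 245, C 465, B 191. Eliminate B.
Round 2: A 484, D 245, C 465. Eliminate D.
Round 3: A 729, C 465. A has a majority.

A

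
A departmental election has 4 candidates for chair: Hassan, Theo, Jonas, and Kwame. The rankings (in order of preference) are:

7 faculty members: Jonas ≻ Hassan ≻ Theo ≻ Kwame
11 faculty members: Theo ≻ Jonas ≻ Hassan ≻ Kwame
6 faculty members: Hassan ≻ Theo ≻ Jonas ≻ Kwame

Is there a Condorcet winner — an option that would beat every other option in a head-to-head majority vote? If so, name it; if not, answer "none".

none

Checking pairwise contests:
Jonas beats Hassan 18–6.
Hassan beats Theo 13–11.
Theo beats Jonas 17–7.
Hassan beats Kwame 24–0.
Every option loses at least one head-to-head, so there is no Condorcet winner.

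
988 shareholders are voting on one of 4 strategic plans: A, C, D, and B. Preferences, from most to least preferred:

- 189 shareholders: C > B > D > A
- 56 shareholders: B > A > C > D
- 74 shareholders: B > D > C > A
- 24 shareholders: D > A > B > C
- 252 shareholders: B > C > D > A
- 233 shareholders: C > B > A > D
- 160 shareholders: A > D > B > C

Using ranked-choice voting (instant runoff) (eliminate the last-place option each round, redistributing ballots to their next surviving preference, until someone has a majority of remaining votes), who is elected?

B

Round 1: A 160, C 422, D 24, B 382. Eliminate D.
Round 2: A 184, C 422, B 382. Eliminate A.
Round 3: C 422, B 566. B has a majority.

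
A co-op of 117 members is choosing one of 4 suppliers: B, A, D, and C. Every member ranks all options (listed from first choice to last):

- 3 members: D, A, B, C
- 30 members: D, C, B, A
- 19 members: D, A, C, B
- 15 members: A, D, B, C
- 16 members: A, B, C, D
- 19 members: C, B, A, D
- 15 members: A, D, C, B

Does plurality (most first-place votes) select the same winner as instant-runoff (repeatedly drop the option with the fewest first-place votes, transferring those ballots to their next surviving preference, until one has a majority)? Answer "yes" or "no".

no

Plurality — first-place votes: B 0, A 46, D 52, C 19. Winner: D.
Instant-runoff — R1 B 0, A 46, D 52, C 19 (B out); R2 A 46, D 52, C 19 (C out); R3 A 65, D 52 (A winner). Winner: A.
The two methods disagree.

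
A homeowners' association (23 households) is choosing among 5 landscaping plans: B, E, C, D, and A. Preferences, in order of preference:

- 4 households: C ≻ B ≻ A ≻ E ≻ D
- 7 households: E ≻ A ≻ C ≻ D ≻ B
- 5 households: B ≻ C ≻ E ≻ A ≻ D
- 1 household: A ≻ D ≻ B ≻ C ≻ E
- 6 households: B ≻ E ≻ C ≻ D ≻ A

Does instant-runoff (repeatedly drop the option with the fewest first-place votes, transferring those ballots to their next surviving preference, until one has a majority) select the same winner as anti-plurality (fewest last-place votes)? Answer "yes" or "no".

no

Instant-runoff — R1 B 11, E 7, C 4, D 0, A 1 (D out); R2 B 11, E 7, C 4, A 1 (A out); R3 B 12, E 7, C 4 (B winner). Winner: B.
Anti-plurality — last-place votes: B 7, E 1, C 0, D 9, A 6. Winner: C.
The two methods disagree.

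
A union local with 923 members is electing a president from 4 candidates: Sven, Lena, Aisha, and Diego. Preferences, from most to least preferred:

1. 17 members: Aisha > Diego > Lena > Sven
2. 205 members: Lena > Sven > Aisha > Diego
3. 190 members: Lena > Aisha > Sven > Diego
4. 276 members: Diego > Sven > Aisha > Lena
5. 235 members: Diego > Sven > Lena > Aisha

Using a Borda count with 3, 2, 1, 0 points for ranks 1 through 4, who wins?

Sven

Sven: 17·0 + 205·2 + 190·1 + 276·2 + 235·2 = 1622
Lena: 17·1 + 205·3 + 190·3 + 276·0 + 235·1 = 1437
Aisha: 17·3 + 205·1 + 190·2 + 276·1 + 235·0 = 912
Diego: 17·2 + 205·0 + 190·0 + 276·3 + 235·3 = 1567
Sven has the highest Borda score (1622).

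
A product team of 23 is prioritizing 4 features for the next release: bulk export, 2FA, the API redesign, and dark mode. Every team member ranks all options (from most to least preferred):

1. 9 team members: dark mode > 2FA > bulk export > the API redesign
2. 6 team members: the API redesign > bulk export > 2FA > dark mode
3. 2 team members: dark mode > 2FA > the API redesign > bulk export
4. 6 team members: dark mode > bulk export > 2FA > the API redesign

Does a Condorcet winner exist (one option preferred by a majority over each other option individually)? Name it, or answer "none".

dark mode vs bulk export: 17–6 for dark mode.
dark mode vs 2FA: 17–6 for dark mode.
dark mode vs the API redesign: 17–6 for dark mode.
dark mode beats every other option head-to-head.

dark mode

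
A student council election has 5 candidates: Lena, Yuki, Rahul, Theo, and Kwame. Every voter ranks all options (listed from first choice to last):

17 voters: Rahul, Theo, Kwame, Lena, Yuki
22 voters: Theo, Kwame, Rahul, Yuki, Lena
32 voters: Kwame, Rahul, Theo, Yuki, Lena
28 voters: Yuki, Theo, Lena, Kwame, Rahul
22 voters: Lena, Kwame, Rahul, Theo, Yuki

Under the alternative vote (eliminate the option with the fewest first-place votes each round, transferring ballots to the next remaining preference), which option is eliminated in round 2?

Round 1: Lena 22, Yuki 28, Rahul 17, Theo 22, Kwame 32. Eliminate Rahul.
Round 2: Lena 22, Yuki 28, Theo 39, Kwame 32. Eliminate Lena.

Lena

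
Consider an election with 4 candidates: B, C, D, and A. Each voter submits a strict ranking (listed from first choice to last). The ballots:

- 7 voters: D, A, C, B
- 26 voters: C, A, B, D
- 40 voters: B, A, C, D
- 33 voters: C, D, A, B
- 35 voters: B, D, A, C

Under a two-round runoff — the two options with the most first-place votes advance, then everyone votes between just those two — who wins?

Round 1 first-place votes: B 75, C 59, D 7, A 0.
B and C advance.
Runoff: B is preferred to C by 75 voters; C by 66.
B wins the runoff.

B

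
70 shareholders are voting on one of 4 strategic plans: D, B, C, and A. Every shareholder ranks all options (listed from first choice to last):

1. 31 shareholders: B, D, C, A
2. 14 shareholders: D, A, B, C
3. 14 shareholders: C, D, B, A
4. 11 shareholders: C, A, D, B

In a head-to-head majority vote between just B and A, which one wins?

Voters preferring B to A: 45; preferring A to B: 25.
B wins the head-to-head.

B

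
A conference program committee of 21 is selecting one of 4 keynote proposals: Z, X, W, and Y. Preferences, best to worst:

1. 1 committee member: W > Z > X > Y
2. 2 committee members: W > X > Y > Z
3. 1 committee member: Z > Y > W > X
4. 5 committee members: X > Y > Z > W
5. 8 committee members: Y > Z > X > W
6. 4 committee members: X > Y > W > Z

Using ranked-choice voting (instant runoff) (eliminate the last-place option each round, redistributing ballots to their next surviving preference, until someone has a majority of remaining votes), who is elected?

Round 1: Z 1, X 9, W 3, Y 8. Eliminate Z.
Round 2: X 9, W 3, Y 9. Eliminate W.
Round 3: X 12, Y 9. X has a majority.

X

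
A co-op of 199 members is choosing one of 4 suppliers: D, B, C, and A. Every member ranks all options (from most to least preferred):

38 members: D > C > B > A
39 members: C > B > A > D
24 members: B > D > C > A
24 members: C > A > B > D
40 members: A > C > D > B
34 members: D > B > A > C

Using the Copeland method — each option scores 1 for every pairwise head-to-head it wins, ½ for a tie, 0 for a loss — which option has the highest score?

C

D: beats B; loses to C and A → score 1.
B: beats A; loses to D and C → score 1.
C: beats D, B, and A → score 3.
A: beats D; loses to B and C → score 1.
C has the best pairwise record.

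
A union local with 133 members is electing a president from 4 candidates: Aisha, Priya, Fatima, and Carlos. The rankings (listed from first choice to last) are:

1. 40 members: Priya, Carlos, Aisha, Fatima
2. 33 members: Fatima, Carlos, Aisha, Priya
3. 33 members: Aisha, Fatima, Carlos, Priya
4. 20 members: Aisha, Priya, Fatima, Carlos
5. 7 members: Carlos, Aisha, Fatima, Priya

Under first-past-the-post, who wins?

Aisha

First-place votes: Aisha 53, Priya 40, Fatima 33, Carlos 7.
Aisha has the most first-place votes.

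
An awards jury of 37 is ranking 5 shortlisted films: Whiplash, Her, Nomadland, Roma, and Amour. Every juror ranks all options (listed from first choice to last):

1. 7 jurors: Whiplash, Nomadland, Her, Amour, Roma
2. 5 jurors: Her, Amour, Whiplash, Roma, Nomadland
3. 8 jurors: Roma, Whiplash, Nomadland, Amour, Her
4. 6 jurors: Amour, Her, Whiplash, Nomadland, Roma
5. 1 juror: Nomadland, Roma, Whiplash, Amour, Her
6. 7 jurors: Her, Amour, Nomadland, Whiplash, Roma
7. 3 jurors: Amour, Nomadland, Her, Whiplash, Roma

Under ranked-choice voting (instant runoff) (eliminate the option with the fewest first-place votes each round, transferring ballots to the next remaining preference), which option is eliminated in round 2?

Whiplash

Round 1: Whiplash 7, Her 12, Nomadland 1, Roma 8, Amour 9. Eliminate Nomadland.
Round 2: Whiplash 7, Her 12, Roma 9, Amour 9. Eliminate Whiplash.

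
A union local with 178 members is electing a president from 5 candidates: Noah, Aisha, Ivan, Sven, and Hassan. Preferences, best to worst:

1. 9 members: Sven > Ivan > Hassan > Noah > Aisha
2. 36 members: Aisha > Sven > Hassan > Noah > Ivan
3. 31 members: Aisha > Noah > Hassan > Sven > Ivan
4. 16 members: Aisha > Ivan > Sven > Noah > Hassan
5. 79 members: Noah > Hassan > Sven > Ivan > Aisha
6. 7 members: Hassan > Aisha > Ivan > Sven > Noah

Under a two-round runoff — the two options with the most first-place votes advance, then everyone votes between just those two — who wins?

Aisha

Round 1 first-place votes: Noah 79, Aisha 83, Ivan 0, Sven 9, Hassan 7.
Aisha and Noah advance.
Runoff: Aisha is preferred to Noah by 90 voters; Noah by 88.
Aisha wins the runoff.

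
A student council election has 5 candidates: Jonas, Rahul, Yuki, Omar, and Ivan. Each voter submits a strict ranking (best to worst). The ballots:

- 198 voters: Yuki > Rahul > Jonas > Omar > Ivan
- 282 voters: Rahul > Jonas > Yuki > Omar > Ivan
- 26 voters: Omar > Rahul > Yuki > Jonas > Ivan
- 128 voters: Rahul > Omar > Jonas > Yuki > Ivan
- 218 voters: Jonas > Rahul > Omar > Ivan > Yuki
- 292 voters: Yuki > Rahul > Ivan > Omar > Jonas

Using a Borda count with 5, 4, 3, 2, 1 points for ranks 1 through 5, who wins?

Jonas: 198·3 + 282·4 + 26·2 + 128·3 + 218·5 + 292·1 = 3540
Rahul: 198·4 + 282·5 + 26·4 + 128·5 + 218·4 + 292·4 = 4986
Yuki: 198·5 + 282·3 + 26·3 + 128·2 + 218·1 + 292·5 = 3848
Omar: 198·2 + 282·2 + 26·5 + 128·4 + 218·3 + 292·2 = 2840
Ivan: 198·1 + 282·1 + 26·1 + 128·1 + 218·2 + 292·3 = 1946
Rahul has the highest Borda score (4986).

Rahul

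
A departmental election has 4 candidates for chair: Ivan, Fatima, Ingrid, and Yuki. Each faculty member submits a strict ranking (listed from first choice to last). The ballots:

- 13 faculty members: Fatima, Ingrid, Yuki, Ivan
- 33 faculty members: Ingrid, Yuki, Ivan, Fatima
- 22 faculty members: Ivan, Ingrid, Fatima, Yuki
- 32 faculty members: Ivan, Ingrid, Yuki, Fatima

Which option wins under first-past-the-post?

First-place votes: Ivan 54, Fatima 13, Ingrid 33, Yuki 0.
Ivan has the most first-place votes.

Ivan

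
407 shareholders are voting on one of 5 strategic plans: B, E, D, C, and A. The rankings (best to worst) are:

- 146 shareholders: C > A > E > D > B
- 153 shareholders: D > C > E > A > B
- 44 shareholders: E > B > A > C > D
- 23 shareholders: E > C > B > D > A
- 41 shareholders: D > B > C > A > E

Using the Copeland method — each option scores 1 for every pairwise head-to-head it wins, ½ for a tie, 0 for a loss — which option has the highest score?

B: loses to E, D, C, and A → score 0.
E: beats B, D, and A; loses to C → score 3.
D: beats B and A; loses to E and C → score 2.
C: beats B, E, D, and A → score 4.
A: beats B; loses to E, D, and C → score 1.
C has the best pairwise record.

C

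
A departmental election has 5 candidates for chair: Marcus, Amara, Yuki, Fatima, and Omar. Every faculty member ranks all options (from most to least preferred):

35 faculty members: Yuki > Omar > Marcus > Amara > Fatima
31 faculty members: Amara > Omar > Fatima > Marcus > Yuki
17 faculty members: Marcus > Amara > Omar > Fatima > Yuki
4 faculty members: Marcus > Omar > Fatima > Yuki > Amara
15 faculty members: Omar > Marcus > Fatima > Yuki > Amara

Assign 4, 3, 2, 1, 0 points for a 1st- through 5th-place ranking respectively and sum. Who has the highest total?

Omar

Marcus: 35·2 + 31·1 + 17·4 + 4·4 + 15·3 = 230
Amara: 35·1 + 31·4 + 17·3 + 4·0 + 15·0 = 210
Yuki: 35·4 + 31·0 + 17·0 + 4·1 + 15·1 = 159
Fatima: 35·0 + 31·2 + 17·1 + 4·2 + 15·2 = 117
Omar: 35·3 + 31·3 + 17·2 + 4·3 + 15·4 = 304
Omar has the highest Borda score (304).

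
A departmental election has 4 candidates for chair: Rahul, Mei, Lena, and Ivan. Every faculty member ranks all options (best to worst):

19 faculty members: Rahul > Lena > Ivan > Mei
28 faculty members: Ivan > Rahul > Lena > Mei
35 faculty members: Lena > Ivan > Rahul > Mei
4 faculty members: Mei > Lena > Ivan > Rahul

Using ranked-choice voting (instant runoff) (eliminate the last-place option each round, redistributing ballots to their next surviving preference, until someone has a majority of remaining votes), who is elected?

Round 1: Rahul 19, Mei 4, Lena 35, Ivan 28. Eliminate Mei.
Round 2: Rahul 19, Lena 39, Ivan 28. Eliminate Rahul.
Round 3: Lena 58, Ivan 28. Lena has a majority.

Lena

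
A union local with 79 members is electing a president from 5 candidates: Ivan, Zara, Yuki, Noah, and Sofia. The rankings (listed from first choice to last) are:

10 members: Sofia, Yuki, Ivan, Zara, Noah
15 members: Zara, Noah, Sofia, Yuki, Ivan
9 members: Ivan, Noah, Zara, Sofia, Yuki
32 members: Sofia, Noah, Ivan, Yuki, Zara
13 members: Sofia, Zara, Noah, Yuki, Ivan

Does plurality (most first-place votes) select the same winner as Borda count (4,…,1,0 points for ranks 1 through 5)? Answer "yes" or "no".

yes

Plurality — first-place votes: Ivan 9, Zara 15, Yuki 0, Noah 0, Sofia 55. Winner: Sofia.
Borda — scores: Ivan 120, Zara 127, Yuki 90, Noah 194, Sofia 259. Winner: Sofia.
The two methods agree.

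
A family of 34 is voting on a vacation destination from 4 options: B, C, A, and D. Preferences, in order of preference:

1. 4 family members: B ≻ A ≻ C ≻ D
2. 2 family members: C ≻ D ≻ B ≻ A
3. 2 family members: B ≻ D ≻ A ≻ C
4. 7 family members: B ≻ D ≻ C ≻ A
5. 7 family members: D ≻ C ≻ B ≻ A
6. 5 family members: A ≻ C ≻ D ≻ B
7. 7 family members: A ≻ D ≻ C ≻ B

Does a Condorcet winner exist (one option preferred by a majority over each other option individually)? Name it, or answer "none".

D vs B: 21–13 for D.
D vs C: 23–11 for D.
D vs A: 18–16 for D.
D beats every other option head-to-head.

D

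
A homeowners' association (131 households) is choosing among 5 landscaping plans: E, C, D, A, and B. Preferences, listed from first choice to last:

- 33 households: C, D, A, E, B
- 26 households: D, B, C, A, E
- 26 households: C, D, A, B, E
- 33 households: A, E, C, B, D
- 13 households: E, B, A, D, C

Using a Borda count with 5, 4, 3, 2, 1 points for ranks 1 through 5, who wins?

E: 33·2 + 26·1 + 26·1 + 33·4 + 13·5 = 315
C: 33·5 + 26·3 + 26·5 + 33·3 + 13·1 = 485
D: 33·4 + 26·5 + 26·4 + 33·1 + 13·2 = 425
A: 33·3 + 26·2 + 26·3 + 33·5 + 13·3 = 433
B: 33·1 + 26·4 + 26·2 + 33·2 + 13·4 = 307
C has the highest Borda score (485).

C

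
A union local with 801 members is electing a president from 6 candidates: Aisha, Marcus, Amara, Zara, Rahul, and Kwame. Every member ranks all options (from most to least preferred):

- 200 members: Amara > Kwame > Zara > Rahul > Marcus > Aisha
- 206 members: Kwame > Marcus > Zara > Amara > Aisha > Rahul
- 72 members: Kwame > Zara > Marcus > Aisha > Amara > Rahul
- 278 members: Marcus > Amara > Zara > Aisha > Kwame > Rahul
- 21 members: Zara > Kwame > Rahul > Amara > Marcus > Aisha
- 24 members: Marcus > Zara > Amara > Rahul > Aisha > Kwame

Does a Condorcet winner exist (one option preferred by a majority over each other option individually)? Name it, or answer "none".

Checking pairwise contests:
Marcus beats Aisha 801–0.
Kwame beats Marcus 499–302.
Marcus beats Amara 580–221.
Marcus beats Zara 508–293.
Aisha beats Rahul 556–245.
Amara beats Kwame 502–299.
Every option loses at least one head-to-head, so there is no Condorcet winner.

none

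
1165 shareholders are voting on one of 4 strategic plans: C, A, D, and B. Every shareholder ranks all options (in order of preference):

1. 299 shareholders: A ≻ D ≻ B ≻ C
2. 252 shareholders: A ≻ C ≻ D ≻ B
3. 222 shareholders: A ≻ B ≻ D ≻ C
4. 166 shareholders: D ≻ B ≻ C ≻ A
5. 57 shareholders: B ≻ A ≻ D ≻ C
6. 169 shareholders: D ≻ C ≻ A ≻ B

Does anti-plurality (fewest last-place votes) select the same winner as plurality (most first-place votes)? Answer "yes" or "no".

Anti-plurality — last-place votes: C 578, A 166, D 0, B 421. Winner: D.
Plurality — first-place votes: C 0, A 773, D 335, B 57. Winner: A.
The two methods disagree.

no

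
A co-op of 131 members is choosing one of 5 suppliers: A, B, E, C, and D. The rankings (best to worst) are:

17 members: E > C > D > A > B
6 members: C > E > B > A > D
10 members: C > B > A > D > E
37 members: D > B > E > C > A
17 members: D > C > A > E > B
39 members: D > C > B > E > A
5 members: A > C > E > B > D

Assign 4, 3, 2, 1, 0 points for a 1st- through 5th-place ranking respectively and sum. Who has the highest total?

D

A: 17·1 + 6·1 + 10·2 + 37·0 + 17·2 + 39·0 + 5·4 = 97
B: 17·0 + 6·2 + 10·3 + 37·3 + 17·0 + 39·2 + 5·1 = 236
E: 17·4 + 6·3 + 10·0 + 37·2 + 17·1 + 39·1 + 5·2 = 226
C: 17·3 + 6·4 + 10·4 + 37·1 + 17·3 + 39·3 + 5·3 = 335
D: 17·2 + 6·0 + 10·1 + 37·4 + 17·4 + 39·4 + 5·0 = 416
D has the highest Borda score (416).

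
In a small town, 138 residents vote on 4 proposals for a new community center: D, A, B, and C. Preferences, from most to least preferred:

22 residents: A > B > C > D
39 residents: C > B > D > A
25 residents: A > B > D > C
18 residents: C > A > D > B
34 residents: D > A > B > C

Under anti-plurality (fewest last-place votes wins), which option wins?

Last-place votes: D 22, A 39, B 18, C 59.
B is ranked last by the fewest voters, so B wins.

B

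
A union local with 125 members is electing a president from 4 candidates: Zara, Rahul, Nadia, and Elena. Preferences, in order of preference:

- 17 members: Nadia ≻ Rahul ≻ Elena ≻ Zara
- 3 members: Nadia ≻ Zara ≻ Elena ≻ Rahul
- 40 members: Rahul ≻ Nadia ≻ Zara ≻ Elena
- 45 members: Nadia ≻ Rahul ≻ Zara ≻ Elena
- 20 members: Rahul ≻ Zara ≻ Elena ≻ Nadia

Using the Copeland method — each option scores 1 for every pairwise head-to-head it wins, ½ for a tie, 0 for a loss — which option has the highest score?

Zara: beats Elena; loses to Rahul and Nadia → score 1.
Rahul: beats Zara and Elena; loses to Nadia → score 2.
Nadia: beats Zara, Rahul, and Elena → score 3.
Elena: loses to Zara, Rahul, and Nadia → score 0.
Nadia has the best pairwise record.

Nadia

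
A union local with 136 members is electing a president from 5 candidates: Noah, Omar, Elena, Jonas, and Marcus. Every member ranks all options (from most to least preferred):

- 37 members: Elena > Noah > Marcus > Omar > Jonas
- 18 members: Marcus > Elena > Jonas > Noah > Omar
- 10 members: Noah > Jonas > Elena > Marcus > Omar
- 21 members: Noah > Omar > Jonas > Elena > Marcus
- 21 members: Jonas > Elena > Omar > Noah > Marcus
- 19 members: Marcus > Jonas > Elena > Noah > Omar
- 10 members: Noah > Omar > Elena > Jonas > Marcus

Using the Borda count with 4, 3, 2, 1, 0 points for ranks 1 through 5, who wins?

Noah: 37·3 + 18·1 + 10·4 + 21·4 + 21·1 + 19·1 + 10·4 = 333
Omar: 37·1 + 18·0 + 10·0 + 21·3 + 21·2 + 19·0 + 10·3 = 172
Elena: 37·4 + 18·3 + 10·2 + 21·1 + 21·3 + 19·2 + 10·2 = 364
Jonas: 37·0 + 18·2 + 10·3 + 21·2 + 21·4 + 19·3 + 10·1 = 259
Marcus: 37·2 + 18·4 + 10·1 + 21·0 + 21·0 + 19·4 + 10·0 = 232
Elena has the highest Borda score (364).

Elena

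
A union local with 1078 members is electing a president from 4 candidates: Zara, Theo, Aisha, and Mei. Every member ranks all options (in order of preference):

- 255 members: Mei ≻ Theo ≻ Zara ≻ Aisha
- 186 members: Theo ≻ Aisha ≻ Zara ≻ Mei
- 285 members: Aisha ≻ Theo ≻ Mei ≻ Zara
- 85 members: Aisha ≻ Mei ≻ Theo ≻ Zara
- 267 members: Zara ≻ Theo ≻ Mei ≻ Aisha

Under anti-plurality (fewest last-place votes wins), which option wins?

Theo

Last-place votes: Zara 370, Theo 0, Aisha 522, Mei 186.
Theo is ranked last by the fewest voters, so Theo wins.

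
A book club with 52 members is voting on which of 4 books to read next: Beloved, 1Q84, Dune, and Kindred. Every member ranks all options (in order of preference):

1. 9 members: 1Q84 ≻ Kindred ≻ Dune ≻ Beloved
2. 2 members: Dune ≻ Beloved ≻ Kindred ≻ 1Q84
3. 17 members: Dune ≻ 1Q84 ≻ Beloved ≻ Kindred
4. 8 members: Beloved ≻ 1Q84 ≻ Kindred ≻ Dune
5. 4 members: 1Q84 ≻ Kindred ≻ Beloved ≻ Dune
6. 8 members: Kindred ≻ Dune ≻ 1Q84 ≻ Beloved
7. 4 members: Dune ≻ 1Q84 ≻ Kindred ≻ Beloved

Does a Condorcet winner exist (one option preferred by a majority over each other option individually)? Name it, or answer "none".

none

Checking pairwise contests:
1Q84 beats Beloved 42–10.
Dune beats 1Q84 31–21.
Kindred beats Dune 29–23.
Beloved beats Kindred 27–25.
Every option loses at least one head-to-head, so there is no Condorcet winner.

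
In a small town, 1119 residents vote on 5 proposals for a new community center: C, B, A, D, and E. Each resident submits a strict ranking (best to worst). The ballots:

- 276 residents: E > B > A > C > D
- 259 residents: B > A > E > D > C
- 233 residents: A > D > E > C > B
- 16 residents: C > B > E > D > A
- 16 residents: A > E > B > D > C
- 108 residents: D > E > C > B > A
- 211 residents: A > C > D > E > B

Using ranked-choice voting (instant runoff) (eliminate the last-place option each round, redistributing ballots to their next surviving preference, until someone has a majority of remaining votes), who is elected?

Round 1: C 16, B 259, A 460, D 108, E 276. Eliminate C.
Round 2: B 275, A 460, D 108, E 276. Eliminate D.
Round 3: B 275, A 460, E 384. Eliminate B.
Round 4: A 719, E 400. A has a majority.

A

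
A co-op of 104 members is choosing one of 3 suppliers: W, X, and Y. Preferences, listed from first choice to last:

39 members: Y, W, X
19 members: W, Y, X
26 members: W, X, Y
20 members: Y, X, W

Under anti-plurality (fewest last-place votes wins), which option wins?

Last-place votes: W 20, X 58, Y 26.
W is ranked last by the fewest voters, so W wins.

W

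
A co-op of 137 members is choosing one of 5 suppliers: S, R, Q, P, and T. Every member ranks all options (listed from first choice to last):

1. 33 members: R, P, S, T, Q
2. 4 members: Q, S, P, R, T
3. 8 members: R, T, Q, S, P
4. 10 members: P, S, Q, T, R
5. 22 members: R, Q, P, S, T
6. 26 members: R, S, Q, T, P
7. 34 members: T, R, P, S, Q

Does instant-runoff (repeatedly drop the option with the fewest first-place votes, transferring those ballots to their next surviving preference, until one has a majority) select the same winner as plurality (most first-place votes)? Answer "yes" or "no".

yes

Instant-runoff — R1 S 0, R 89, Q 4, P 10, T 34 (R winner). Winner: R.
Plurality — first-place votes: S 0, R 89, Q 4, P 10, T 34. Winner: R.
The two methods agree.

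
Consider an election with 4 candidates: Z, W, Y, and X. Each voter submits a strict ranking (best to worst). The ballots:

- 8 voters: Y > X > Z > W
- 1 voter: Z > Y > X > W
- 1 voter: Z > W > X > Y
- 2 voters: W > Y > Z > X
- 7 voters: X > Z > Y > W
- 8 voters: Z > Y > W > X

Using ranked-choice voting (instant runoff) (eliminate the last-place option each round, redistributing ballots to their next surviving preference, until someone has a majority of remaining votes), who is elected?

Round 1: Z 10, W 2, Y 8, X 7. Eliminate W.
Round 2: Z 10, Y 10, X 7. Eliminate X.
Round 3: Z 17, Y 10. Z has a majority.

Z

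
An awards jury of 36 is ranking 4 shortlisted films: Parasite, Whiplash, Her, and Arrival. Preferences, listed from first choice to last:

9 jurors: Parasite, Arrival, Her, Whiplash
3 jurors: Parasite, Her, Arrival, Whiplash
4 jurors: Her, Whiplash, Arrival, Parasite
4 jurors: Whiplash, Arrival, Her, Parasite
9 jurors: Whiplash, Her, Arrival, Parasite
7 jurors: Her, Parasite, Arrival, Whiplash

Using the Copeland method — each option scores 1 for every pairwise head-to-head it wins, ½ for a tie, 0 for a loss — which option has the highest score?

Her

Parasite: beats Whiplash and Arrival; loses to Her → score 2.
Whiplash: loses to Parasite, Her, and Arrival → score 0.
Her: beats Parasite, Whiplash, and Arrival → score 3.
Arrival: beats Whiplash; loses to Parasite and Her → score 1.
Her has the best pairwise record.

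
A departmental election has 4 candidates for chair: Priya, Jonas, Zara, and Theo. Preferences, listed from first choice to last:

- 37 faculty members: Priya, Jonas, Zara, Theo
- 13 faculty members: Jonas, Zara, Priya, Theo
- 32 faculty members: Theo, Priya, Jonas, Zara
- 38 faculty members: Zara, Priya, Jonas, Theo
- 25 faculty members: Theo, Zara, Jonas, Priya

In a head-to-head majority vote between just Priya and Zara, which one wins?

Zara

Voters preferring Priya to Zara: 69; preferring Zara to Priya: 76.
Zara wins the head-to-head.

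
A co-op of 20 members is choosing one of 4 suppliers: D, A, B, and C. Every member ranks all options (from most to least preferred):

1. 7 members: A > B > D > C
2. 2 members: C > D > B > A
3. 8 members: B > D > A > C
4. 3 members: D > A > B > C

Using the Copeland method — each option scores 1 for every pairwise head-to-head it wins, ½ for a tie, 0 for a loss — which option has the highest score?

D: beats A and C; loses to B → score 2.
A: beats C; ties B; loses to D → score 1.5.
B: beats D and C; ties A → score 2.5.
C: loses to D, A, and B → score 0.
B has the best pairwise record.

B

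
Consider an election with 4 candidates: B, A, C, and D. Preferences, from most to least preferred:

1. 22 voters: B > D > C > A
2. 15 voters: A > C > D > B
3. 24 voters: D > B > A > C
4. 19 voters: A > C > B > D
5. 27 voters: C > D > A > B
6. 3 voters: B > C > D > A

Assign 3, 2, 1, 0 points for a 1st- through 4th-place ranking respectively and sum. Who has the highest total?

B: 22·3 + 15·0 + 24·2 + 19·1 + 27·0 + 3·3 = 142
A: 22·0 + 15·3 + 24·1 + 19·3 + 27·1 + 3·0 = 153
C: 22·1 + 15·2 + 24·0 + 19·2 + 27·3 + 3·2 = 177
D: 22·2 + 15·1 + 24·3 + 19·0 + 27·2 + 3·1 = 188
D has the highest Borda score (188).

D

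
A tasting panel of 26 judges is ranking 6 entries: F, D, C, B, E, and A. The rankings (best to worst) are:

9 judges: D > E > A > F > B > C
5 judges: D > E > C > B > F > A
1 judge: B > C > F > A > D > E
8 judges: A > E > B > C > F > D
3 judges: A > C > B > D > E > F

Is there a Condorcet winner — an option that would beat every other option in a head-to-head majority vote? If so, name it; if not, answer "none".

D vs F: 17–9 for D.
D vs C: 14–12 for D.
D vs B: 14–12 for D.
D vs E: 18–8 for D.
D vs A: 14–12 for D.
D beats every other option head-to-head.

D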